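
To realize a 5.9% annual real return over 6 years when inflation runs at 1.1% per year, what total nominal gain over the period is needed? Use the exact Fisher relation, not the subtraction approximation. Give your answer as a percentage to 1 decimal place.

Required annual nominal rate: (1+5.9%)(1+1.1%) − 1 = 7.0649%.
Cumulative over 6 years: (1 + 0.070649)^6 − 1 ≈ 0.50620.

50.6%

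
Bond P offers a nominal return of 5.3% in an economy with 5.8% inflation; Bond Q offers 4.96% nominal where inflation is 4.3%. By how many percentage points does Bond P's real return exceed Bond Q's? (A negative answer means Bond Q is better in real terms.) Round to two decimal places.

-1.11

Bond P real return: 1.053/1.058 − 1 = -0.473%.
Bond Q real return: 1.0496/1.043 − 1 = 0.633%.
Difference: -0.473 − 0.633 = -1.106 pp.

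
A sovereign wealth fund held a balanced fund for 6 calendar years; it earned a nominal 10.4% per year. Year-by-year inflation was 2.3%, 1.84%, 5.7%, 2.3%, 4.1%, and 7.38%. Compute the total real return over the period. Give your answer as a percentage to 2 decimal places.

Cumulative inflation factor: 1.023 × 1.0184 × 1.057 × 1.023 × 1.041 × 1.0738 ≈ 1.25927.
Nominal growth factor: 1.81057. Real growth factor = 1.81057 / 1.25927 ≈ 1.43779.
Total real return ≈ 43.7791%.

43.78%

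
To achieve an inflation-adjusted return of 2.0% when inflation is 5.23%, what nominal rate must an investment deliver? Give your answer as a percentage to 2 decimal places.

By the Fisher equation, 1 + r_nom = (1 + 2.0%)(1 + 5.23%) = 1.020 × 1.0523 = 1.073346.
So r_nom = 7.3346%.

7.33%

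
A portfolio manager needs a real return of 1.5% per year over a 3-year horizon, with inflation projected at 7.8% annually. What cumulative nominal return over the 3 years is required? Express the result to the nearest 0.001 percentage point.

30.995%

Required annual nominal rate: (1+1.5%)(1+7.8%) − 1 = 9.417%.
Cumulative over 3 years: (1 + 0.09417)^3 − 1 ≈ 0.30995.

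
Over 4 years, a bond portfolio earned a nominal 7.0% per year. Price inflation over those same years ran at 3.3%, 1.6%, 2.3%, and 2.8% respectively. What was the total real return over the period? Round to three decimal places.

Cumulative inflation factor: 1.033 × 1.016 × 1.023 × 1.028 ≈ 1.10373.
Nominal growth factor: 1.31080. Real growth factor = 1.31080 / 1.10373 ≈ 1.18761.
Total real return ≈ 18.7606%.

18.761%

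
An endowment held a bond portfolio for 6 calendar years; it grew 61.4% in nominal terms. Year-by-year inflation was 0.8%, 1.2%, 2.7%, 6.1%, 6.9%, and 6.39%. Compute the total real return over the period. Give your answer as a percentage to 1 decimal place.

27.7%

Cumulative inflation factor: 1.008 × 1.012 × 1.027 × 1.061 × 1.069 × 1.0639 ≈ 1.26417.
Nominal growth factor: 1.61400. Real growth factor = 1.61400 / 1.26417 ≈ 1.27673.
Total real return ≈ 27.6727%.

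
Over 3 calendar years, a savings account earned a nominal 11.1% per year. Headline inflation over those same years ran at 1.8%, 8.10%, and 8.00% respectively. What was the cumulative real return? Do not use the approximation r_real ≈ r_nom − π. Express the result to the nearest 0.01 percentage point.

15.38%

Cumulative inflation factor: 1.018 × 1.0810 × 1.0800 ≈ 1.18849.
Nominal growth factor: 1.37133. Real growth factor = 1.37133 / 1.18849 ≈ 1.15384.
Total real return ≈ 15.3838%.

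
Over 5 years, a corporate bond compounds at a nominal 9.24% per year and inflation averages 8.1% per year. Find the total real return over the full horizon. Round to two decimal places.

5.39%

The annual real rate is (1+9.24%)/(1+8.1%) − 1 = 1.0546%.
Compounded over 5 years: (1 + 0.010546)^5 − 1 ≈ 0.05385.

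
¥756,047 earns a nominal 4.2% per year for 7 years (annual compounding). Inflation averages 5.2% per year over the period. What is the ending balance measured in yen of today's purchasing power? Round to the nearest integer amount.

Nominal value at maturity: ¥756,047 × (1 + 4.2%)^7 ≈ ¥1,008,377.
Price-level factor over 7 years: (1 + 5.2%)^7 ≈ 1.4259693103.
The maturity value deflated by that factor is the answer in today's purchasing power.

¥707,152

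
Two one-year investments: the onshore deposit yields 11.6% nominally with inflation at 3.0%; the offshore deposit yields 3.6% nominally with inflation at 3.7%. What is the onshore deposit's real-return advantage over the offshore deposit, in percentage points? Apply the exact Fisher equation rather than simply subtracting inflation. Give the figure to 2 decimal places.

8.45

The onshore deposit real return: 1.116/1.030 − 1 = 8.350%.
The offshore deposit real return: 1.036/1.037 − 1 = -0.096%.
Difference: 8.350 − (-0.096) = 8.446 pp.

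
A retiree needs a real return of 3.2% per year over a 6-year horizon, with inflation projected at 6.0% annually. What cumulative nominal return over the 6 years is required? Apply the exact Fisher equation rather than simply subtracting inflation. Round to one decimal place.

71.4%

Required annual nominal rate: (1+3.2%)(1+6.0%) − 1 = 9.392%.
Cumulative over 6 years: (1 + 0.09392)^6 − 1 ≈ 0.71362.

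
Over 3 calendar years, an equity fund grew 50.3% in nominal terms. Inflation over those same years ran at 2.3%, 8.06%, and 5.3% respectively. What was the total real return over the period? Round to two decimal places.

29.12%

Cumulative inflation factor: 1.023 × 1.0806 × 1.053 ≈ 1.16404.
Nominal growth factor: 1.50300. Real growth factor = 1.50300 / 1.16404 ≈ 1.29119.
Total real return ≈ 29.1190%.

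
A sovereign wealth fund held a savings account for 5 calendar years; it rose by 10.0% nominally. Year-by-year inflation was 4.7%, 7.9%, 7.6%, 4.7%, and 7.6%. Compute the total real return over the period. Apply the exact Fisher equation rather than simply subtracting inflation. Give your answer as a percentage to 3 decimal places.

-19.675%

Cumulative inflation factor: 1.047 × 1.079 × 1.076 × 1.047 × 1.076 ≈ 1.36943.
Nominal growth factor: 1.10000. Real growth factor = 1.10000 / 1.36943 ≈ 0.80325.
Total real return ≈ -19.6745%.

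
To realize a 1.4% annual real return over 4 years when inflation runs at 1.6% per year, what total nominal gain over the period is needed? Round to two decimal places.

12.65%

Required annual nominal rate: (1+1.4%)(1+1.6%) − 1 = 3.0224%.
Cumulative over 4 years: (1 + 0.030224)^4 − 1 ≈ 0.12649.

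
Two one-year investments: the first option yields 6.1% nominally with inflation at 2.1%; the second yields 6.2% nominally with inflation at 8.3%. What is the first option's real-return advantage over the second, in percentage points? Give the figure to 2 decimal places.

5.86

The first option real return: 1.061/1.021 − 1 = 3.918%.
The second real return: 1.062/1.083 − 1 = -1.939%.
Difference: 3.918 − (-1.939) = 5.857 pp.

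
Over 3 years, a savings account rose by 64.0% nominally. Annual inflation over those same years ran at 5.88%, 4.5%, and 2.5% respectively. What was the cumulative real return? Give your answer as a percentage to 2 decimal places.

44.61%

Cumulative inflation factor: 1.0588 × 1.045 × 1.025 ≈ 1.13411.
Nominal growth factor: 1.64000. Real growth factor = 1.64000 / 1.13411 ≈ 1.44607.
Total real return ≈ 44.6071%.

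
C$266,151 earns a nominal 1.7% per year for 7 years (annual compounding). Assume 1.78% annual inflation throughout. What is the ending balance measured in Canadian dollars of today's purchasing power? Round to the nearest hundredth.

Nominal value at maturity: C$266,151 × (1 + 1.7%)^7 ≈ C$299,484.79.
Price-level factor over 7 years: (1 + 1.78%)^7 ≈ 1.1314545826.
Dividing the nominal maturity value by the price-level factor gives the value in today's money.

C$264,690.07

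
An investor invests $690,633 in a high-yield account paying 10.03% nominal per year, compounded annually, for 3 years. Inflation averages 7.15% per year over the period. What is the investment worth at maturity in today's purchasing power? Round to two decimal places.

Nominal value at maturity: $690,633 × (1 + 10.03%)^3 ≈ $919,984.83.
Price-level factor over 3 years: (1 + 7.15%)^3 ≈ 1.2302022759.
The maturity value deflated by that factor is the answer in today's purchasing power.

$747,832.16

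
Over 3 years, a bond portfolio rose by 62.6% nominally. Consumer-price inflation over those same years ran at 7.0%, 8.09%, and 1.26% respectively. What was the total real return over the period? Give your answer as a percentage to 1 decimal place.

Cumulative inflation factor: 1.070 × 1.0809 × 1.0126 ≈ 1.17114.
Nominal growth factor: 1.62600. Real growth factor = 1.62600 / 1.17114 ≈ 1.38840.
Total real return ≈ 38.8396%.

38.8%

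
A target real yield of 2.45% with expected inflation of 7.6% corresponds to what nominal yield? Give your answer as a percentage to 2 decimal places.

10.24%

By the Fisher equation, 1 + r_nom = (1 + 2.45%)(1 + 7.6%) = 1.0245 × 1.076 = 1.102362.
So r_nom = 10.2362%.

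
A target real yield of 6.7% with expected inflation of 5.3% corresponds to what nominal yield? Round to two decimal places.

12.36%

By the Fisher equation, 1 + r_nom = (1 + 6.7%)(1 + 5.3%) = 1.067 × 1.053 = 1.123551.
So r_nom = 12.3551%.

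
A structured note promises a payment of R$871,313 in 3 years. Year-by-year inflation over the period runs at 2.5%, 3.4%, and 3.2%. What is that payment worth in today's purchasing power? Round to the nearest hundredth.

Price-level factor over 3 years: 1.025 × 1.034 × 1.032 = 1.0937652.
Purchasing power today: R$871,313 divided by that factor.

R$796,617.96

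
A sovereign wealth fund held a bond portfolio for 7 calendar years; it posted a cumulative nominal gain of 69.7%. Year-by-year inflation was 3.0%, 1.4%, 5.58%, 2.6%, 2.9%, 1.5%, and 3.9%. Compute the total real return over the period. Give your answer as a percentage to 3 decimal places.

Cumulative inflation factor: 1.030 × 1.014 × 1.0558 × 1.026 × 1.029 × 1.015 × 1.039 ≈ 1.22773.
Nominal growth factor: 1.69700. Real growth factor = 1.69700 / 1.22773 ≈ 1.38223.
Total real return ≈ 38.2231%.

38.223%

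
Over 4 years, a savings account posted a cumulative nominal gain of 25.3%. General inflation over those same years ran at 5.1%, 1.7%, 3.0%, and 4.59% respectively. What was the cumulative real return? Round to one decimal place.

Cumulative inflation factor: 1.051 × 1.017 × 1.030 × 1.0459 ≈ 1.15147.
Nominal growth factor: 1.25300. Real growth factor = 1.25300 / 1.15147 ≈ 1.08818.
Total real return ≈ 8.8178%.

8.8%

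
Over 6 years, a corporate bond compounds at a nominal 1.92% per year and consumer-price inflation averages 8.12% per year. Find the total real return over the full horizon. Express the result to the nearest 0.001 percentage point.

-29.835%

The annual real rate is (1+1.92%)/(1+8.12%) − 1 = -5.7344%.
Compounded over 6 years: (1 + -0.057344)^6 − 1 ≈ -0.29835.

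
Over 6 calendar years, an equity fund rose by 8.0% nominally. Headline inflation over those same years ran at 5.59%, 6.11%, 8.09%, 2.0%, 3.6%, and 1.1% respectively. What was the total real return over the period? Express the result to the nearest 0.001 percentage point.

Cumulative inflation factor: 1.0559 × 1.0611 × 1.0809 × 1.020 × 1.036 × 1.011 ≈ 1.29383.
Nominal growth factor: 1.08000. Real growth factor = 1.08000 / 1.29383 ≈ 0.83473.
Total real return ≈ -16.5266%.

-16.527%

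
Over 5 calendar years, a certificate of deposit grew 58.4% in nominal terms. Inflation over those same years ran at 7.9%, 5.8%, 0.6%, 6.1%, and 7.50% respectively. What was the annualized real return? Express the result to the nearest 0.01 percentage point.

Cumulative inflation factor: 1.079 × 1.058 × 1.006 × 1.061 × 1.0750 ≈ 1.30987.
Nominal growth factor: 1.58400. Real growth factor = 1.58400 / 1.30987 ≈ 1.20928.
Annualized: 1.20928^(1/5) − 1 ≈ 0.03874.

3.87%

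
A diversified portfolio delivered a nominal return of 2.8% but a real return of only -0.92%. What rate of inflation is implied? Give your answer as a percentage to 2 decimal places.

From (1+r_nom) = (1+r_real)(1+π), we get 1+π = (1 + 2.8%)/(1 − 0.92%) = 1.028/0.9908 ≈ 1.03755.
So π ≈ 3.7545%.

3.75%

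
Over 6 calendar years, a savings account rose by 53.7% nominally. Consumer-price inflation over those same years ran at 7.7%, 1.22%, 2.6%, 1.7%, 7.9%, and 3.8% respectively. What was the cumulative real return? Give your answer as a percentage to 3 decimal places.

Cumulative inflation factor: 1.077 × 1.0122 × 1.026 × 1.017 × 1.079 × 1.038 ≈ 1.27400.
Nominal growth factor: 1.53700. Real growth factor = 1.53700 / 1.27400 ≈ 1.20644.
Total real return ≈ 20.6437%.

20.644%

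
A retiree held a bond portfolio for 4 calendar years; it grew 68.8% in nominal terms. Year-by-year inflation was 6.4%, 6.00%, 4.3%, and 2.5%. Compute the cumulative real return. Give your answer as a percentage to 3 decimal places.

Cumulative inflation factor: 1.064 × 1.0600 × 1.043 × 1.025 ≈ 1.20575.
Nominal growth factor: 1.68800. Real growth factor = 1.68800 / 1.20575 ≈ 1.39996.
Total real return ≈ 39.9964%.

39.996%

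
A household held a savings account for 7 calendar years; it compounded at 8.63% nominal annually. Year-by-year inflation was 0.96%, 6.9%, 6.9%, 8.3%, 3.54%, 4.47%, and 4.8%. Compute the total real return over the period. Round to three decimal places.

Cumulative inflation factor: 1.0096 × 1.069 × 1.069 × 1.083 × 1.0354 × 1.0447 × 1.048 ≈ 1.41643.
Nominal growth factor: 1.78504. Real growth factor = 1.78504 / 1.41643 ≈ 1.26024.
Total real return ≈ 26.0243%.

26.024%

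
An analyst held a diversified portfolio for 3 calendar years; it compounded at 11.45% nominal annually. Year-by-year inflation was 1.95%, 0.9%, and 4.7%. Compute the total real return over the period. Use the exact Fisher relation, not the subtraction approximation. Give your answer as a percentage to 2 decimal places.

Cumulative inflation factor: 1.0195 × 1.009 × 1.047 ≈ 1.07702.
Nominal growth factor: 1.38433. Real growth factor = 1.38433 / 1.07702 ≈ 1.28533.
Total real return ≈ 28.5331%.

28.53%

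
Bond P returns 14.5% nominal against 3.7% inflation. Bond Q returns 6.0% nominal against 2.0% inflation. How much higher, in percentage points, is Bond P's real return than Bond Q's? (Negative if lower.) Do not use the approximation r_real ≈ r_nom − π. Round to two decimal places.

Bond P real return: 1.145/1.037 − 1 = 10.415%.
Bond Q real return: 1.060/1.020 − 1 = 3.922%.
Difference: 10.415 − 3.922 = 6.493 pp.

6.49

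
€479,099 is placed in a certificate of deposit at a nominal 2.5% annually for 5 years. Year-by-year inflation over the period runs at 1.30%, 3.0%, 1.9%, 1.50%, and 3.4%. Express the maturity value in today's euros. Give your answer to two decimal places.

€485,777.23

Nominal value at maturity: €479,099 × (1 + 2.5%)^5 ≈ €542,056.54.
Price-level factor over 5 years: 1.0130 × 1.030 × 1.019 × 1.0150 × 1.034 ≈ 1.1158541554.
The maturity value deflated by that factor is the answer in today's purchasing power.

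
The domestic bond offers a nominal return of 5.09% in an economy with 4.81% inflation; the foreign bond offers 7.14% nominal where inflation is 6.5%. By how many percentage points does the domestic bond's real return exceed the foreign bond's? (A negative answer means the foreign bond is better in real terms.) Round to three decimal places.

The domestic bond real return: 1.0509/1.0481 − 1 = 0.2672%.
The foreign bond real return: 1.0714/1.065 − 1 = 0.6009%.
Difference: 0.2672 − 0.6009 = -0.3337 pp.

-0.334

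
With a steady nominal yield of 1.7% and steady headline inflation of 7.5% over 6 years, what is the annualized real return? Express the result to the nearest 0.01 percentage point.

With constant rates the annual real return is the same each year: (1+1.7%)/(1+7.5%) − 1 = -0.05395.

-5.40%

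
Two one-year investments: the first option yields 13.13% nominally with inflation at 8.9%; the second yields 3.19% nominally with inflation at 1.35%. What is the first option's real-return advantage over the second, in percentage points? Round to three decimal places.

The first option real return: 1.1313/1.089 − 1 = 3.8843%.
The second real return: 1.0319/1.0135 − 1 = 1.8155%.
Difference: 3.8843 − 1.8155 = 2.0688 pp.

2.069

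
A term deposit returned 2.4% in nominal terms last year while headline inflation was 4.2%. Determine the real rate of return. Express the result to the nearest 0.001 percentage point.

-1.727%

Real return via the Fisher equation: (1 + 2.4%)/(1 + 4.2%) − 1 = 1.024/1.042 − 1 ≈ -0.01727.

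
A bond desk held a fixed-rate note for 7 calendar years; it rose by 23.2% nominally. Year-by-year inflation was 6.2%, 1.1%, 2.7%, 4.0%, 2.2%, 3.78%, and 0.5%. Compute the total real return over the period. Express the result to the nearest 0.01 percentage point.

0.79%

Cumulative inflation factor: 1.062 × 1.011 × 1.027 × 1.040 × 1.022 × 1.0378 × 1.005 ≈ 1.22239.
Nominal growth factor: 1.23200. Real growth factor = 1.23200 / 1.22239 ≈ 1.00786.
Total real return ≈ 0.7861%.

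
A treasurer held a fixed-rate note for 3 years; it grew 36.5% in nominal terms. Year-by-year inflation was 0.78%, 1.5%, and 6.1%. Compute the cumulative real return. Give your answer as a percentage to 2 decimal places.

Cumulative inflation factor: 1.0078 × 1.015 × 1.061 ≈ 1.08531.
Nominal growth factor: 1.36500. Real growth factor = 1.36500 / 1.08531 ≈ 1.25770.
Total real return ≈ 25.7699%.

25.77%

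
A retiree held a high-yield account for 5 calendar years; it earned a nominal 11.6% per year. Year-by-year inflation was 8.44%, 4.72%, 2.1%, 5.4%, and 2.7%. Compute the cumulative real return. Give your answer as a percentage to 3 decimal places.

37.932%

Cumulative inflation factor: 1.0844 × 1.0472 × 1.021 × 1.054 × 1.027 ≈ 1.25504.
Nominal growth factor: 1.73110. Real growth factor = 1.73110 / 1.25504 ≈ 1.37932.
Total real return ≈ 37.9320%.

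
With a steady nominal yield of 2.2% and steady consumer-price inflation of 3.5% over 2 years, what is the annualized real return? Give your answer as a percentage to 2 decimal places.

-1.26%

With constant rates the annual real return is the same each year: (1+2.2%)/(1+3.5%) − 1 = -0.01256.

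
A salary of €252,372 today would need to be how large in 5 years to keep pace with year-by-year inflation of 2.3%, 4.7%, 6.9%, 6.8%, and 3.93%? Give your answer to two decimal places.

Cumulative price-level factor: 1.023 × 1.047 × 1.069 × 1.068 × 1.0393 ≈ 1.2709024022.
Multiplying €252,372 by the price-level factor gives the future nominal sum.

€320,740.18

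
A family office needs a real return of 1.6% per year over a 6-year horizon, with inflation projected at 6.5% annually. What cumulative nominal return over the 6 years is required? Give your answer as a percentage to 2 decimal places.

60.49%

Required annual nominal rate: (1+1.6%)(1+6.5%) − 1 = 8.204%.
Cumulative over 6 years: (1 + 0.08204)^6 − 1 ≈ 0.60494.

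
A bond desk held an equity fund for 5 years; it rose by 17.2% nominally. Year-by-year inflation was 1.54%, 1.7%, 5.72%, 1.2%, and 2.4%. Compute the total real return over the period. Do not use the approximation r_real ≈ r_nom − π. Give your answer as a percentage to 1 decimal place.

Cumulative inflation factor: 1.0154 × 1.017 × 1.0572 × 1.012 × 1.024 ≈ 1.13135.
Nominal growth factor: 1.17200. Real growth factor = 1.17200 / 1.13135 ≈ 1.03593.
Total real return ≈ 3.5933%.

3.6%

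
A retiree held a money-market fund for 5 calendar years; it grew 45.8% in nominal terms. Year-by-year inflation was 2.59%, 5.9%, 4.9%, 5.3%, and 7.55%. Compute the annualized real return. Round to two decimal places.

Cumulative inflation factor: 1.0259 × 1.059 × 1.049 × 1.053 × 1.0755 ≈ 1.29067.
Nominal growth factor: 1.45800. Real growth factor = 1.45800 / 1.29067 ≈ 1.12965.
Annualized: 1.12965^(1/5) − 1 ≈ 0.02468.

2.47%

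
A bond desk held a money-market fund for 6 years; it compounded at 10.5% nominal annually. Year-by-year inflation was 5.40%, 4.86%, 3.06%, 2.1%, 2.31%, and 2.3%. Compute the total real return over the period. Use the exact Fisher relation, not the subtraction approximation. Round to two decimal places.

49.56%

Cumulative inflation factor: 1.0540 × 1.0486 × 1.0306 × 1.021 × 1.0231 × 1.023 ≈ 1.21719.
Nominal growth factor: 1.82043. Real growth factor = 1.82043 / 1.21719 ≈ 1.49559.
Total real return ≈ 49.5594%.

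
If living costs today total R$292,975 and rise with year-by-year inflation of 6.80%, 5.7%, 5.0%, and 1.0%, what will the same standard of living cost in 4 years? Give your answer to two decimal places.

R$350,741.76

Cumulative price-level factor: 1.0680 × 1.057 × 1.050 × 1.010 = 1.197172998.
Multiplying R$292,975 by the price-level factor gives the future nominal sum.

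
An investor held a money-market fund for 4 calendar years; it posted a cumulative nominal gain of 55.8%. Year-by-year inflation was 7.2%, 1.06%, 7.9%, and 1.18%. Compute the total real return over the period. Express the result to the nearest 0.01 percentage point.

Cumulative inflation factor: 1.072 × 1.0106 × 1.079 × 1.0118 ≈ 1.18274.
Nominal growth factor: 1.55800. Real growth factor = 1.55800 / 1.18274 ≈ 1.31728.
Total real return ≈ 31.7277%.

31.73%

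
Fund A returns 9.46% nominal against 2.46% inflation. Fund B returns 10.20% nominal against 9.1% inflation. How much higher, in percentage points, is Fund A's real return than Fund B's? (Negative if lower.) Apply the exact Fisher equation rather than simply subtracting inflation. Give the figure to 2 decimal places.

5.82

Fund A real return: 1.0946/1.0246 − 1 = 6.832%.
Fund B real return: 1.1020/1.091 − 1 = 1.008%.
Difference: 6.832 − 1.008 = 5.824 pp.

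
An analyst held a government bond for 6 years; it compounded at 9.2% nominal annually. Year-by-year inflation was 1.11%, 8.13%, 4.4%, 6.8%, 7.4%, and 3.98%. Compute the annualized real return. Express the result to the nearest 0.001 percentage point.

3.728%

Cumulative inflation factor: 1.0111 × 1.0813 × 1.044 × 1.068 × 1.074 × 1.0398 ≈ 1.36134.
Nominal growth factor: 1.69565. Real growth factor = 1.69565 / 1.36134 ≈ 1.24557.
Annualized: 1.24557^(1/6) − 1 ≈ 0.03728.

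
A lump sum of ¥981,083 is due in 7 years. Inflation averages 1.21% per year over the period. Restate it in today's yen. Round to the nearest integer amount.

¥901,866

Price-level factor over 7 years: (1 + 1.21%)^7 ≈ 1.0878373704.
Purchasing power today: ¥981,083 divided by that factor.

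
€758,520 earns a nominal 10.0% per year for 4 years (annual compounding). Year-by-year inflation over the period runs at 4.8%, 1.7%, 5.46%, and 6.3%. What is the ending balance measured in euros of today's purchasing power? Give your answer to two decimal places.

Nominal value at maturity: €758,520 × (1 + 10.0%)^4 ≈ €1,110,549.13.
Price-level factor over 4 years: 1.048 × 1.017 × 1.0546 × 1.063 ≈ 1.1948221555.
The maturity value deflated by that factor is the answer in today's purchasing power.

€929,468.14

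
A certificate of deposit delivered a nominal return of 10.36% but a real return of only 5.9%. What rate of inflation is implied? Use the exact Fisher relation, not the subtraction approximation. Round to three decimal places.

From (1+r_nom) = (1+r_real)(1+π), we get 1+π = (1 + 10.36%)/(1 + 5.9%) = 1.1036/1.059 ≈ 1.04212.
So π ≈ 4.2115%.

4.212%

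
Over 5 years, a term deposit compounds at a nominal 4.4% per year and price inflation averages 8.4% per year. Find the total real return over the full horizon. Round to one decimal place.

The annual real rate is (1+4.4%)/(1+8.4%) − 1 = -3.6900%.
Compounded over 5 years: (1 + -0.036900)^5 − 1 ≈ -0.17138.

-17.1%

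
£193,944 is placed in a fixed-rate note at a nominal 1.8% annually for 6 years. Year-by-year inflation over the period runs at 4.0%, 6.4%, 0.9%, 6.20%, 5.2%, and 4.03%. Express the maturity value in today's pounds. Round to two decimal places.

Nominal value at maturity: £193,944 × (1 + 1.8%)^6 ≈ £215,855.45.
Price-level factor over 6 years: 1.040 × 1.064 × 1.009 × 1.0620 × 1.052 × 1.0403 ≈ 1.2976721632.
The maturity value deflated by that factor is the answer in today's purchasing power.

£166,340.51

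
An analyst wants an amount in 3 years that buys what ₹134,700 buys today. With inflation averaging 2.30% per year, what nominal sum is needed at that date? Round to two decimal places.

₹144,209.71

Cumulative price-level factor: (1+2.30%)^3 = 1.070599167.
The nominal amount required is ₹134,700 scaled up by that factor.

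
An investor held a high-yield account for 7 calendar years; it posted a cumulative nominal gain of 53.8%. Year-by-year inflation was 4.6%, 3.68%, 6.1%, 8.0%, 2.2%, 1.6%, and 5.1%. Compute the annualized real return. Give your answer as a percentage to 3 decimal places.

Cumulative inflation factor: 1.046 × 1.0368 × 1.061 × 1.080 × 1.022 × 1.016 × 1.051 ≈ 1.35617.
Nominal growth factor: 1.53800. Real growth factor = 1.53800 / 1.35617 ≈ 1.13408.
Annualized: 1.13408^(1/7) − 1 ≈ 0.01814.

1.814%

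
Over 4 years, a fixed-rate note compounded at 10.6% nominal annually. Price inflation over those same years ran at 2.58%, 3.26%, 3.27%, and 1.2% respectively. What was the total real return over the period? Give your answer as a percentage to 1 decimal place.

35.2%

Cumulative inflation factor: 1.0258 × 1.0326 × 1.0327 × 1.012 ≈ 1.10700.
Nominal growth factor: 1.49631. Real growth factor = 1.49631 / 1.10700 ≈ 1.35167.
Total real return ≈ 35.1671%.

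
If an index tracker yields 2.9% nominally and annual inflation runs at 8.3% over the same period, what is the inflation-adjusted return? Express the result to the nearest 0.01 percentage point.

-4.99%

Real return via the Fisher equation: (1 + 2.9%)/(1 + 8.3%) − 1 = 1.029/1.083 − 1 ≈ -0.04986.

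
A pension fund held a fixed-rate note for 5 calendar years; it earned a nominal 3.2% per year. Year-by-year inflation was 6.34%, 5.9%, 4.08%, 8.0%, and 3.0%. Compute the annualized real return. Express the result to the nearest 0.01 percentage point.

-2.13%

Cumulative inflation factor: 1.0634 × 1.059 × 1.0408 × 1.080 × 1.030 ≈ 1.30383.
Nominal growth factor: 1.17057. Real growth factor = 1.17057 / 1.30383 ≈ 0.89780.
Annualized: 0.89780^(1/5) − 1 ≈ -0.02133.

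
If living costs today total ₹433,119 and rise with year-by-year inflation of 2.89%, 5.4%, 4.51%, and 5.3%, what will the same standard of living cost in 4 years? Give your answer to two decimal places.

Cumulative price-level factor: 1.0289 × 1.054 × 1.0451 × 1.053 ≈ 1.1934383710.
The nominal amount required is ₹433,119 scaled up by that factor.

₹516,900.83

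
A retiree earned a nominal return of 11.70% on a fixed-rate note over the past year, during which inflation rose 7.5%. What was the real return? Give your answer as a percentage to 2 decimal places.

Real return via the Fisher equation: (1 + 11.70%)/(1 + 7.5%) − 1 = 1.1170/1.075 − 1 ≈ 0.03907.

3.91%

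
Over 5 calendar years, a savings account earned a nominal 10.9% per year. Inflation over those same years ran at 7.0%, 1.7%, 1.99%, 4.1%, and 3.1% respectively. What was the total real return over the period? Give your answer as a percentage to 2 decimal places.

Cumulative inflation factor: 1.070 × 1.017 × 1.0199 × 1.041 × 1.031 ≈ 1.19116.
Nominal growth factor: 1.67748. Real growth factor = 1.67748 / 1.19116 ≈ 1.40827.
Total real return ≈ 40.8270%.

40.83%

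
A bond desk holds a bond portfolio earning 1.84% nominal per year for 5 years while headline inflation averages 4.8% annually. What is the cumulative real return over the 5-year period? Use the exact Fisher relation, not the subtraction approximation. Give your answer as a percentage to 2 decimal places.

The annual real rate is (1+1.84%)/(1+4.8%) − 1 = -2.8244%.
Compounded over 5 years: (1 + -0.028244)^5 − 1 ≈ -0.13347.

-13.35%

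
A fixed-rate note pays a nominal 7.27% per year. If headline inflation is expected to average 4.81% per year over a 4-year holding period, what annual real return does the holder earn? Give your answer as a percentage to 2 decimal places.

With constant rates the annual real return is the same each year: (1+7.27%)/(1+4.81%) − 1 = 0.02347.

2.35%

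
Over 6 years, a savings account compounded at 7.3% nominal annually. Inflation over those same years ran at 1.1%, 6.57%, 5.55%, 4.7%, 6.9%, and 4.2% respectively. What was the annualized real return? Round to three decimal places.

Cumulative inflation factor: 1.011 × 1.0657 × 1.0555 × 1.047 × 1.069 × 1.042 ≈ 1.32628.
Nominal growth factor: 1.52615. Real growth factor = 1.52615 / 1.32628 ≈ 1.15070.
Annualized: 1.15070^(1/6) − 1 ≈ 0.02367.

2.367%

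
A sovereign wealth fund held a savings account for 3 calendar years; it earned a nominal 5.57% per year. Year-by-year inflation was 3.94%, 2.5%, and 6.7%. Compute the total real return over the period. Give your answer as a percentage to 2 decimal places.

Cumulative inflation factor: 1.0394 × 1.025 × 1.067 ≈ 1.13677.
Nominal growth factor: 1.17658. Real growth factor = 1.17658 / 1.13677 ≈ 1.03502.
Total real return ≈ 3.5024%.

3.50%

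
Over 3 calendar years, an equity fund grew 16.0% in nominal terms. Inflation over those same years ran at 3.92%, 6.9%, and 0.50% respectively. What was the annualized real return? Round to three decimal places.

Cumulative inflation factor: 1.0392 × 1.069 × 1.0050 ≈ 1.11646.
Nominal growth factor: 1.16000. Real growth factor = 1.16000 / 1.11646 ≈ 1.03900.
Annualized: 1.03900^(1/3) − 1 ≈ 0.01283.

1.283%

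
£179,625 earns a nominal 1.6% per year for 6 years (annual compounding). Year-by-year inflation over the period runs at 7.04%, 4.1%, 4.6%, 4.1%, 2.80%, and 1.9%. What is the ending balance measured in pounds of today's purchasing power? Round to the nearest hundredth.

Nominal value at maturity: £179,625 × (1 + 1.6%)^6 ≈ £197,573.65.
Price-level factor over 6 years: 1.0704 × 1.041 × 1.046 × 1.041 × 1.0280 × 1.019 ≈ 1.2710029034.
Dividing the nominal maturity value by the price-level factor gives the value in today's money.

£155,447.05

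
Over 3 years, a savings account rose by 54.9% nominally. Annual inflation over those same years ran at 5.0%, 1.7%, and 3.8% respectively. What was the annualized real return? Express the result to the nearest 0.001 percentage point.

Cumulative inflation factor: 1.050 × 1.017 × 1.038 ≈ 1.10843.
Nominal growth factor: 1.54900. Real growth factor = 1.54900 / 1.10843 ≈ 1.39747.
Annualized: 1.39747^(1/3) − 1 ≈ 0.11802.

11.802%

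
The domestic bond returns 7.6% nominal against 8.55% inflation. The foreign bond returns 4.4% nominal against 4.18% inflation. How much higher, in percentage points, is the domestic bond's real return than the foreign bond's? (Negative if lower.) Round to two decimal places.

The domestic bond real return: 1.076/1.0855 − 1 = -0.875%.
The foreign bond real return: 1.044/1.0418 − 1 = 0.211%.
Difference: -0.875 − 0.211 = -1.086 pp.

-1.09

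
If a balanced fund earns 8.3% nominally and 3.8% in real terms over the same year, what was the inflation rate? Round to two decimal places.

4.34%

From (1+r_nom) = (1+r_real)(1+π), we get 1+π = (1 + 8.3%)/(1 + 3.8%) = 1.083/1.038 ≈ 1.04335.
So π ≈ 4.3353%.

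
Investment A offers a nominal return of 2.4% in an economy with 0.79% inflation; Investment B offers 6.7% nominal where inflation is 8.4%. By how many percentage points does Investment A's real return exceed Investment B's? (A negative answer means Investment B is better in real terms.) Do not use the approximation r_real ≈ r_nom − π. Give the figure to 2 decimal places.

3.17

Investment A real return: 1.024/1.0079 − 1 = 1.597%.
Investment B real return: 1.067/1.084 − 1 = -1.568%.
Difference: 1.597 − (-1.568) = 3.165 pp.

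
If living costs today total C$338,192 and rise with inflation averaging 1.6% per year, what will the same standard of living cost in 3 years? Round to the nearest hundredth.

Cumulative price-level factor: (1+1.6%)^3 = 1.048772096.
The nominal amount required is C$338,192 scaled up by that factor.

C$354,686.33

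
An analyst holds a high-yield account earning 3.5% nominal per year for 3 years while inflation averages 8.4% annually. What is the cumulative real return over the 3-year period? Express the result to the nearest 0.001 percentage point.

The annual real rate is (1+3.5%)/(1+8.4%) − 1 = -4.5203%.
Compounded over 3 years: (1 + -0.045203)^3 − 1 ≈ -0.12957.

-12.957%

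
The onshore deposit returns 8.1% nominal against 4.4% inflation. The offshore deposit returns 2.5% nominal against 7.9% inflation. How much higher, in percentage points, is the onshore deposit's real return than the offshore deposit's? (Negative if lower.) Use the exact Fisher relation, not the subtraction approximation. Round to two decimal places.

8.55

The onshore deposit real return: 1.081/1.044 − 1 = 3.544%.
The offshore deposit real return: 1.025/1.079 − 1 = -5.005%.
Difference: 3.544 − (-5.005) = 8.549 pp.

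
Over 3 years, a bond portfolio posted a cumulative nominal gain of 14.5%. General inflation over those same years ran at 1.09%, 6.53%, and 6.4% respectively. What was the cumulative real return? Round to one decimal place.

-0.1%

Cumulative inflation factor: 1.0109 × 1.0653 × 1.064 ≈ 1.14583.
Nominal growth factor: 1.14500. Real growth factor = 1.14500 / 1.14583 ≈ 0.99927.
Total real return ≈ -0.0728%.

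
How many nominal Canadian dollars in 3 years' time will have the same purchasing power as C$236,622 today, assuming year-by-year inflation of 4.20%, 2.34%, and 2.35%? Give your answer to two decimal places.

Cumulative price-level factor: 1.0420 × 1.0234 × 1.0235 = 1.0914427958.
The nominal amount required is C$236,622 scaled up by that factor.

C$258,259.38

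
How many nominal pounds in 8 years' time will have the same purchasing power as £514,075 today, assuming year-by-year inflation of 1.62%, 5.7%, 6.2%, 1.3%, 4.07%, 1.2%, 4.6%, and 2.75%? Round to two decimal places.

£672,410.07

Cumulative price-level factor: 1.0162 × 1.057 × 1.062 × 1.013 × 1.0407 × 1.012 × 1.046 × 1.0275 ≈ 1.3079999342.
The nominal amount required is £514,075 scaled up by that factor.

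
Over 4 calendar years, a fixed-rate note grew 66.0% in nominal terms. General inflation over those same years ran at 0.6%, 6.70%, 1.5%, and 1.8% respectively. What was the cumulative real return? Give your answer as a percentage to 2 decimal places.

49.67%

Cumulative inflation factor: 1.006 × 1.0670 × 1.015 × 1.018 ≈ 1.10911.
Nominal growth factor: 1.66000. Real growth factor = 1.66000 / 1.10911 ≈ 1.49669.
Total real return ≈ 49.6690%.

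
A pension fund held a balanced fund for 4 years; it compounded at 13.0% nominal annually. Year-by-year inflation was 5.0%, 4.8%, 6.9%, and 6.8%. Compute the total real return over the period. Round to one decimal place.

Cumulative inflation factor: 1.050 × 1.048 × 1.069 × 1.068 ≈ 1.25632.
Nominal growth factor: 1.63047. Real growth factor = 1.63047 / 1.25632 ≈ 1.29782.
Total real return ≈ 29.7819%.

29.8%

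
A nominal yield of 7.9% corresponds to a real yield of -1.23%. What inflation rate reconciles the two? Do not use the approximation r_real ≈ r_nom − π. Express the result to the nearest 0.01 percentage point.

9.24%

From (1+r_nom) = (1+r_real)(1+π), we get 1+π = (1 + 7.9%)/(1 − 1.23%) = 1.079/0.9877 ≈ 1.09244.
So π ≈ 9.2437%.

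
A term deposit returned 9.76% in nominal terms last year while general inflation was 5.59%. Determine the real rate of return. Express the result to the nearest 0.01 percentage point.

3.95%

Real return via the Fisher equation: (1 + 9.76%)/(1 + 5.59%) − 1 = 1.0976/1.0559 − 1 ≈ 0.03949.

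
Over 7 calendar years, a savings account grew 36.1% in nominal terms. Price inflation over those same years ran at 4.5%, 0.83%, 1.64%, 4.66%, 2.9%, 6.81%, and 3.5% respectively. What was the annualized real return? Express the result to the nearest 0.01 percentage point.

Cumulative inflation factor: 1.045 × 1.0083 × 1.0164 × 1.0466 × 1.029 × 1.0681 × 1.035 ≈ 1.27503.
Nominal growth factor: 1.36100. Real growth factor = 1.36100 / 1.27503 ≈ 1.06743.
Annualized: 1.06743^(1/7) − 1 ≈ 0.00937.

0.94%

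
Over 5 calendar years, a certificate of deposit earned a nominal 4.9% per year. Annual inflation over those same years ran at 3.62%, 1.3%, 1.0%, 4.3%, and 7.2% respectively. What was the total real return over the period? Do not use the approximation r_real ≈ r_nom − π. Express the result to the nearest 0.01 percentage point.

7.16%

Cumulative inflation factor: 1.0362 × 1.013 × 1.010 × 1.043 × 1.072 ≈ 1.18537.
Nominal growth factor: 1.27022. Real growth factor = 1.27022 / 1.18537 ≈ 1.07158.
Total real return ≈ 7.1578%.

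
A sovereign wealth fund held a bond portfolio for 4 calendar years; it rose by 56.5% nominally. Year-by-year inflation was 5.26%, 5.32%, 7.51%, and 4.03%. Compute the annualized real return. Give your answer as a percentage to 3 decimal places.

Cumulative inflation factor: 1.0526 × 1.0532 × 1.0751 × 1.0403 ≈ 1.23989.
Nominal growth factor: 1.56500. Real growth factor = 1.56500 / 1.23989 ≈ 1.26221.
Annualized: 1.26221^(1/4) − 1 ≈ 0.05994.

5.994%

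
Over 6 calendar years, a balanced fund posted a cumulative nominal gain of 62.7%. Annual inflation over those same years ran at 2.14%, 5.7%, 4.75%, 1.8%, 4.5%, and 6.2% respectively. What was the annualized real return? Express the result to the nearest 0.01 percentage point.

Cumulative inflation factor: 1.0214 × 1.057 × 1.0475 × 1.018 × 1.045 × 1.062 ≈ 1.27765.
Nominal growth factor: 1.62700. Real growth factor = 1.62700 / 1.27765 ≈ 1.27343.
Annualized: 1.27343^(1/6) − 1 ≈ 0.04111.

4.11%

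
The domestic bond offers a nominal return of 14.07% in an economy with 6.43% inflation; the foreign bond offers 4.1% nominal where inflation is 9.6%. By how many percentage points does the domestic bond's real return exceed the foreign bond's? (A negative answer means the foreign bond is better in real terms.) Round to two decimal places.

12.20

The domestic bond real return: 1.1407/1.0643 − 1 = 7.178%.
The foreign bond real return: 1.041/1.096 − 1 = -5.018%.
Difference: 7.178 − (-5.018) = 12.196 pp.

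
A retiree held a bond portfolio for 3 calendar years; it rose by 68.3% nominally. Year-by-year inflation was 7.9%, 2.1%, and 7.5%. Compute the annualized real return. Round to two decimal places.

Cumulative inflation factor: 1.079 × 1.021 × 1.075 ≈ 1.18428.
Nominal growth factor: 1.68300. Real growth factor = 1.68300 / 1.18428 ≈ 1.42111.
Annualized: 1.42111^(1/3) − 1 ≈ 0.12428.

12.43%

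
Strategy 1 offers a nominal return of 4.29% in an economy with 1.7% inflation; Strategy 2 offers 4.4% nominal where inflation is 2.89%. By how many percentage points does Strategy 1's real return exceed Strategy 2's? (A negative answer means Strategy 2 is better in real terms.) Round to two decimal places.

1.08

Strategy 1 real return: 1.0429/1.017 − 1 = 2.547%.
Strategy 2 real return: 1.044/1.0289 − 1 = 1.468%.
Difference: 2.547 − 1.468 = 1.079 pp.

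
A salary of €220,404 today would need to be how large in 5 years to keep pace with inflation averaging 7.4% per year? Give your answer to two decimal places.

Cumulative price-level factor: (1+7.4%)^5 ≈ 1.4289643919.
The nominal amount required is €220,404 scaled up by that factor.

€314,949.47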